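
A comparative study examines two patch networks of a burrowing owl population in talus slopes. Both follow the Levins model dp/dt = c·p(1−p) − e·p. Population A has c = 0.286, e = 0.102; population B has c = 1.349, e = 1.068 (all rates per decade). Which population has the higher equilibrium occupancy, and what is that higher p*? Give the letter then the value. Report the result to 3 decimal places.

A: p*_A = 1 − 0.102/0.286 = 0.6434.
B: p*_B = 1 − 1.068/1.349 = 0.2083.
A is higher at 0.6434.

A, 0.643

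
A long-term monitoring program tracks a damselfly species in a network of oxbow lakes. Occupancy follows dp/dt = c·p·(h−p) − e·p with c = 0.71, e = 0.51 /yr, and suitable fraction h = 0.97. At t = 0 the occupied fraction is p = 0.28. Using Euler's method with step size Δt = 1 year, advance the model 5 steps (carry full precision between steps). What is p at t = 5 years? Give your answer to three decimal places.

0.261

Update rule: p ← p + [c·p·(h−p) − e·p]·Δt with Δt = 1.
step 1: Δp = -0.00563, p = 0.27437
step 2: Δp = -0.00442, p = 0.26995
step 3: Δp = -0.00350, p = 0.26645
step 4: Δp = -0.00279, p = 0.26366
step 5: Δp = -0.00224, p = 0.26142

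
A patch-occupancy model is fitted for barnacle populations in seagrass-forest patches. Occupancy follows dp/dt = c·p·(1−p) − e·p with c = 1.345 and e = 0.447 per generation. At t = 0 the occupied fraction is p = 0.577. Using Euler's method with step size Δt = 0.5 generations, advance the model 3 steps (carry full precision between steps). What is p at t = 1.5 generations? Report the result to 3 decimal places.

Update rule: p ← p + [c·p·(1−p) − e·p]·Δt with Δt = 0.5.
t = 0.5: p = 0.57700 + (+0.03518) = 0.61218
t = 1: p = 0.61218 + (+0.02284) = 0.63502
t = 1.5: p = 0.63502 + (+0.01394) = 0.64896

0.649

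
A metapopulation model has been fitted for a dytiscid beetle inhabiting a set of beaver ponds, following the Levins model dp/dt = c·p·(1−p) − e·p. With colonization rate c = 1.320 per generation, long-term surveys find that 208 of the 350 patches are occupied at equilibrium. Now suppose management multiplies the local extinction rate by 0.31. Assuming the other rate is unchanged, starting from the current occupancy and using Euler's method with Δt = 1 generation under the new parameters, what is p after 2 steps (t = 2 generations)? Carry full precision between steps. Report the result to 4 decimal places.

Observed p* = 208/350 = 0.59429.
Balance c(1−p*) = e gives e = 1.320×(1 − 0.59429) = 0.53554.
Starting from p₀ = 0.59429; update p ← p + (dp/dt)·Δt with the new parameters.
step 1: Δp = +0.21960, p = 0.81389
step 2: Δp = +0.06482, p = 0.87871

0.8787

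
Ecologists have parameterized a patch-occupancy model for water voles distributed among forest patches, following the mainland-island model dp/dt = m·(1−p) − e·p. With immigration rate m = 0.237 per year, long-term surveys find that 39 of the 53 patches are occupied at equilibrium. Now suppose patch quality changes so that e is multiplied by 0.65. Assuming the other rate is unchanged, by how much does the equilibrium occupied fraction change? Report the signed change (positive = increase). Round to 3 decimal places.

Observed p* = 39/53 = 0.73585.
Balance m(1−p*) = e·p* gives e = m(1−p*)/p* = 0.237×0.26415/0.73585 = 0.08508.
New p* = m/(m+e) = 0.23700/(0.23700+0.05530) = 0.81081.
Δp* = 0.81081 − 0.73585 = +0.07496.

0.075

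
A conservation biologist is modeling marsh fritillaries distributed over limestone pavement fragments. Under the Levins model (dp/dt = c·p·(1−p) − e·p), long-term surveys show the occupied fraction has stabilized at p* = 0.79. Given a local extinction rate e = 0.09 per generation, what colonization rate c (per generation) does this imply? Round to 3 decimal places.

At equilibrium c(1−p*) = e, so c = e/(1−p*).
c = 0.09/(1 − 0.79) = 0.09/0.2100 = 0.4286.

0.429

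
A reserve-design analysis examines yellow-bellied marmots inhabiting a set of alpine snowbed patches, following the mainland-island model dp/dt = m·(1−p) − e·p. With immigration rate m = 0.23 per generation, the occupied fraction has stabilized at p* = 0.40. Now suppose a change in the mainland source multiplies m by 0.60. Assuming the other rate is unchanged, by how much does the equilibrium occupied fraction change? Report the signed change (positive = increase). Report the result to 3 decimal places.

-0.114

Balance m(1−p*) = e·p* gives e = m(1−p*)/p* = 0.23×0.60000/0.40000 = 0.34500.
New p* = m/(m+e) = 0.13800/(0.13800+0.34500) = 0.28571.
Δp* = 0.28571 − 0.40000 = -0.11429.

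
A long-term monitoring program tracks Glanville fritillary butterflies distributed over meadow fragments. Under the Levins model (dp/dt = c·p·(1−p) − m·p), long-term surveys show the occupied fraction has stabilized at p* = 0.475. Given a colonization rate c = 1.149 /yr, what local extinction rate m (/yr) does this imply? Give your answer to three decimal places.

0.603

At equilibrium c(1−p*) = m.
m = 1.149 × (1 − 0.475) = 1.149 × 0.5250 = 0.6032.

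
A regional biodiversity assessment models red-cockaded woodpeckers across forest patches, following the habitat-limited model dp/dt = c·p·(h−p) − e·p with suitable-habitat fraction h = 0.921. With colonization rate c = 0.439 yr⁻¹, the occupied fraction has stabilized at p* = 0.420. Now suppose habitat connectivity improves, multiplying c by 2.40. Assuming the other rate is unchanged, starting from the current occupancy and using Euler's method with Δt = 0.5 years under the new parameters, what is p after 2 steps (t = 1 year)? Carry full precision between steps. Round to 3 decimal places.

0.543

Balance c(h−p*) = e gives e = 0.439×(0.921 − 0.42000) = 0.21994.
Starting from p₀ = 0.42000; update p ← p + (dp/dt)·Δt with the new parameters.
  1  |  dp/dt·Δt = +0.064662  |  p_1 = 0.484662
  2  |  dp/dt·Δt = +0.058108  |  p_2 = 0.542770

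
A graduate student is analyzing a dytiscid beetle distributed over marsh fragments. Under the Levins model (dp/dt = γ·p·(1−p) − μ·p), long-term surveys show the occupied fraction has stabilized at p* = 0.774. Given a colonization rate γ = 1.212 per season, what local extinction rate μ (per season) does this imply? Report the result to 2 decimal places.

0.27

At equilibrium γ(1−p*) = μ.
μ = 1.212 × (1 − 0.774) = 1.212 × 0.2260 = 0.2739.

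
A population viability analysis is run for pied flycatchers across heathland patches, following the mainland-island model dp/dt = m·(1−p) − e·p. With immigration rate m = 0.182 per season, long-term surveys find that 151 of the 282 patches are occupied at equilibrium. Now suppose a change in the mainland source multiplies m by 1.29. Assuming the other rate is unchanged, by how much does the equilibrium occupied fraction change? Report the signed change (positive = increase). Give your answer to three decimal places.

0.062

Observed p* = 151/282 = 0.53546.
Balance m(1−p*) = e·p* gives e = m(1−p*)/p* = 0.182×0.46454/0.53546 = 0.15789.
New p* = m/(m+e) = 0.23478/(0.23478+0.15789) = 0.59791.
Δp* = 0.59791 − 0.53546 = +0.06245.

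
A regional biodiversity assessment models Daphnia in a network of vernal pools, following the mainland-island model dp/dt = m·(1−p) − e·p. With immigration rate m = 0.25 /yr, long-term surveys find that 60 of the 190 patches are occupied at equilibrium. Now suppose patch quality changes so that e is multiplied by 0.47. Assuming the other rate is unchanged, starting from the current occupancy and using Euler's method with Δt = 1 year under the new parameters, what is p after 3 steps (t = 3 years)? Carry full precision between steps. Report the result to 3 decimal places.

Observed p* = 60/190 = 0.31579.
Balance m(1−p*) = e·p* gives e = m(1−p*)/p* = 0.25×0.68421/0.31579 = 0.54167.
Starting from p₀ = 0.31579; update p ← p + (dp/dt)·Δt with the new parameters.
  1  |  dp/dt·Δt = +0.090658  |  p_1 = 0.406447
  2  |  dp/dt·Δt = +0.044913  |  p_2 = 0.451361
  3  |  dp/dt·Δt = +0.022251  |  p_3 = 0.473612

0.474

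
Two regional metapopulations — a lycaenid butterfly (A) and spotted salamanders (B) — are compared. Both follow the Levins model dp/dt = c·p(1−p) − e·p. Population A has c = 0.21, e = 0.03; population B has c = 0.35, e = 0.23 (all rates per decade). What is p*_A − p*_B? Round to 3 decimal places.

0.514

A: p*_A = 1 − 0.03/0.21 = 0.8571.
B: p*_B = 1 − 0.23/0.35 = 0.3429.
p*_A − p*_B = 0.8571 − 0.3429 = 0.5143.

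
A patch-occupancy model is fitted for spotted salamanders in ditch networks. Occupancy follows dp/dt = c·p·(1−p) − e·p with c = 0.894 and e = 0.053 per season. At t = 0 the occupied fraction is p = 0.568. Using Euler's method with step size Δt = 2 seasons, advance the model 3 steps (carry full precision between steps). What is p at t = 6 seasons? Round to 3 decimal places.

0.943

Update rule: p ← p + [c·p·(1−p) − e·p]·Δt with Δt = 2.
  1  |  dp/dt·Δt = +0.378524  |  p_1 = 0.946524
  2  |  dp/dt·Δt = -0.009830  |  p_2 = 0.936694
  3  |  dp/dt·Δt = +0.006736  |  p_3 = 0.943430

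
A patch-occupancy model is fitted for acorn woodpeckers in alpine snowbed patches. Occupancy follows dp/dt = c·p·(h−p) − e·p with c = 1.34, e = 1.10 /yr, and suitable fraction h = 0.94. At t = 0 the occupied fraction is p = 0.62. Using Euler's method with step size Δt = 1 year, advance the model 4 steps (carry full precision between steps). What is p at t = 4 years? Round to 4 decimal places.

Update rule: p ← p + [c·p·(h−p) − e·p]·Δt with Δt = 1.
p: 0.62000 → 0.20386  (Δp = -0.41614)
p: 0.20386 → 0.18070  (Δp = -0.02315)
p: 0.18070 → 0.16579  (Δp = -0.01492)
p: 0.16579 → 0.15542  (Δp = -0.01037)

0.1554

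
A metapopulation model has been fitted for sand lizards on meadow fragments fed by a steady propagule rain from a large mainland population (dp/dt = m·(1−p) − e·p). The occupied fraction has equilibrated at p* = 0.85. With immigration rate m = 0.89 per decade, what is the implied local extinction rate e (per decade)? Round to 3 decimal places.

At equilibrium m(1−p*) = e·p*, so e = m(1−p*)/p*.
e = 0.89 × 0.1500 / 0.85 = 0.1571.

0.157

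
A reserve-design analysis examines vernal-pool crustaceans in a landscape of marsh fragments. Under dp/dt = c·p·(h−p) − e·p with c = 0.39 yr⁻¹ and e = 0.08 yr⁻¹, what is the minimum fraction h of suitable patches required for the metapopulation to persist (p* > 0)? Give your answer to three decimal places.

0.205

p* = h − e/c is positive only when h > e/c.
h_min = e/c = 0.08/0.39 = 0.2051.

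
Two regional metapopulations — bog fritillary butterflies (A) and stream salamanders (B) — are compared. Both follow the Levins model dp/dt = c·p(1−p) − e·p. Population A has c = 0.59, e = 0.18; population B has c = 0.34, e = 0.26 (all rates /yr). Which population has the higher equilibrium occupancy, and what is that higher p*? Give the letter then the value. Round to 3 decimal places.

A, 0.695

A: p*_A = 1 − 0.18/0.59 = 0.6949.
B: p*_B = 1 − 0.26/0.34 = 0.2353.
A is higher at 0.6949.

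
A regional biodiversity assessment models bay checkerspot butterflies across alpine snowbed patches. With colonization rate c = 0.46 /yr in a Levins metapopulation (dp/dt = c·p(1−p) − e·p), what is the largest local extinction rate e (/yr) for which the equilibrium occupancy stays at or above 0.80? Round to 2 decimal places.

1 − e/c ≥ 0.80 ⇒ e ≤ c(1 − 0.80) = 0.46 × 0.2000.
e_max = 0.0920.

0.09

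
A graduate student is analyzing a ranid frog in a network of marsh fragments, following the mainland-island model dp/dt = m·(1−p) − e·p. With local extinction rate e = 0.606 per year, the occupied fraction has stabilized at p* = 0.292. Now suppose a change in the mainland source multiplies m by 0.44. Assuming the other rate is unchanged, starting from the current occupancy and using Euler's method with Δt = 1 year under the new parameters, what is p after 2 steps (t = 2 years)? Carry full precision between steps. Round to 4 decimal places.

0.1648

Balance m(1−p*) = e·p* gives m = e·p*/(1−p*) = 0.606×0.29200/0.70800 = 0.24993.
Starting from p₀ = 0.29200; update p ← p + (dp/dt)·Δt with the new parameters.
step 1: Δp = -0.09909, p = 0.19291
step 2: Δp = -0.02815, p = 0.16476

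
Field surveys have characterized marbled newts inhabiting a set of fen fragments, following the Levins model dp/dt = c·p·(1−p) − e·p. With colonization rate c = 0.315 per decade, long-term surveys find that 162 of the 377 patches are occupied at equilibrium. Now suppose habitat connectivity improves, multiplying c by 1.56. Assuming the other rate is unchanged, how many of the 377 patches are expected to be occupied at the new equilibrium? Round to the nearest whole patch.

239

Observed p* = 162/377 = 0.42971.
Balance c(1−p*) = e gives e = 0.315×(1 − 0.42971) = 0.17964.
New p* = 1 − e/c = 1 − 0.17964/0.49140 = 0.63443.
Expected occupied = 377 × 0.63443 = 239.18 ≈ 239.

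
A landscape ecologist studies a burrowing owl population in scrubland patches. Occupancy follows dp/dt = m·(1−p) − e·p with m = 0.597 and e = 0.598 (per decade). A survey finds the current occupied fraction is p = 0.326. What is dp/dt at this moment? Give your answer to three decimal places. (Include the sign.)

0.207

Colonization term: m·(1−p) = 0.597×0.6740 = 0.40238.
Extinction term: e·p = 0.19495.
dp/dt = 0.40238 − 0.19495 = 0.20743.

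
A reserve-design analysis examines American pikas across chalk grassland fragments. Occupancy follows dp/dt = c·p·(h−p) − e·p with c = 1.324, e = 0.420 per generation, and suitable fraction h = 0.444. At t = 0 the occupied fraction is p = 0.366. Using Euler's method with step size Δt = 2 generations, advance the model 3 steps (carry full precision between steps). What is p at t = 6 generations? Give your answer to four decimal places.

Update rule: p ← p + [c·p·(h−p) − e·p]·Δt with Δt = 2.
p: 0.36600 → 0.13416  (Δp = -0.23184)
p: 0.13416 → 0.13153  (Δp = -0.00262)
p: 0.13153 → 0.12988  (Δp = -0.00166)

0.1299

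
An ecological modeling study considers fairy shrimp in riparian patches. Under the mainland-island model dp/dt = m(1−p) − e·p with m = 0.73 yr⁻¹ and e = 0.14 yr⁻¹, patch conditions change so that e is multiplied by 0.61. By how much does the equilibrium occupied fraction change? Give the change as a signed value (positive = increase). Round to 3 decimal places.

Before: p* = 0.73/(0.73+0.14) = 0.8391.
After: m = 0.73, e = 0.0854; p* = 0.73/0.8154 = 0.8953.
Δp* = 0.8953 − 0.8391 = +0.0562.

0.056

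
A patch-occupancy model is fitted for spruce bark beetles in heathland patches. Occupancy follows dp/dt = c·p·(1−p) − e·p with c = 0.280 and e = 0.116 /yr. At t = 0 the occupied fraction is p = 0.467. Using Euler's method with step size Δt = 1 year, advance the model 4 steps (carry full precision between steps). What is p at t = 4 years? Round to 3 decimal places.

0.520

Update rule: p ← p + [c·p·(1−p) − e·p]·Δt with Δt = 1.
  1  |  dp/dt·Δt = +0.015523  |  p_1 = 0.482523
  2  |  dp/dt·Δt = +0.013942  |  p_2 = 0.496465
  3  |  dp/dt·Δt = +0.012407  |  p_3 = 0.508871
  4  |  dp/dt·Δt = +0.010949  |  p_4 = 0.519820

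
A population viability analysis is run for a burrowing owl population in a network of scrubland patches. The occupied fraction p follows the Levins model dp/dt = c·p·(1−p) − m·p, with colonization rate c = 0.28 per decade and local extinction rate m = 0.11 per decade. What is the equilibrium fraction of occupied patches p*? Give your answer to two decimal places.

At equilibrium, colonization balances extinction: c·p*·(1−p*) = m·p*.
So p* = 1 − m/c = 1 − 0.11/0.28 = 1 − 0.3929 = 0.6071.

0.61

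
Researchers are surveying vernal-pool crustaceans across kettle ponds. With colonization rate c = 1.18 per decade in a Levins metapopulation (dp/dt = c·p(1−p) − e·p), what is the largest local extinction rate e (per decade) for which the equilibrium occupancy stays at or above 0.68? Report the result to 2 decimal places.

0.38

1 − e/c ≥ 0.68 ⇒ e ≤ c(1 − 0.68) = 1.18 × 0.3200.
e_max = 0.3776.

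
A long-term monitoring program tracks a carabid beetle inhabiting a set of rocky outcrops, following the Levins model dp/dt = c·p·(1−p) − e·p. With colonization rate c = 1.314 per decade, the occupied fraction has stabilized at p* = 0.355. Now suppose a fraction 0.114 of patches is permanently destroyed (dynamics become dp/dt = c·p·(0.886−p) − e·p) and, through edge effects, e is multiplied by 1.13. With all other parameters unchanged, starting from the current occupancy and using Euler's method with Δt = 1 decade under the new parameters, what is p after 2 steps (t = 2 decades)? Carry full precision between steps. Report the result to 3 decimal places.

0.226

Balance c(1−p*) = e gives e = 1.314×(1 − 0.35500) = 0.84753.
Starting from p₀ = 0.35500; update p ← p + (dp/dt)·Δt with the new parameters.
t = 1: p = 0.35500 + (-0.09229) = 0.26271
t = 2: p = 0.26271 + (-0.03644) = 0.22627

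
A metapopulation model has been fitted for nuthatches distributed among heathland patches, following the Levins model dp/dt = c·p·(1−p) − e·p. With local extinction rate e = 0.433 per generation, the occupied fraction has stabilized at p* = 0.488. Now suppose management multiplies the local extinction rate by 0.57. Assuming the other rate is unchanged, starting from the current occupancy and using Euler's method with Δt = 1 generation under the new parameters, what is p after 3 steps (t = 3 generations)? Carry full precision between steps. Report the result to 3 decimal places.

0.678

Balance c(1−p*) = e gives c = e/(1 − 0.48800) = 0.433/0.51200 = 0.84570.
Starting from p₀ = 0.48800; update p ← p + (dp/dt)·Δt with the new parameters.
p: 0.48800 → 0.57886  (Δp = +0.09086)
p: 0.57886 → 0.64216  (Δp = +0.06330)
p: 0.64216 → 0.67800  (Δp = +0.03584)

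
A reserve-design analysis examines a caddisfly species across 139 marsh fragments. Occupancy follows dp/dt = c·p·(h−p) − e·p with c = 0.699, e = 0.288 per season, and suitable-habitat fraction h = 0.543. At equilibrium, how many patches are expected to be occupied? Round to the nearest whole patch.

p* = h − e/c = 0.543 − 0.4120 = 0.1310.
Expected occupied patches = N × p* = 139 × 0.1310 = 18.21 ≈ 18.

18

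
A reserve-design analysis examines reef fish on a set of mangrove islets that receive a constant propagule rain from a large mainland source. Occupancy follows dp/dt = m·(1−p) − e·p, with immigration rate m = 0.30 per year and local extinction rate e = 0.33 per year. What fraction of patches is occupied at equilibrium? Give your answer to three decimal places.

Setting dp/dt = 0: m − m·p* = e·p*, so m = (m+e)·p*.
p* = m/(m+e) = 0.30/(0.30+0.33) = 0.30/0.6300 = 0.4762.

0.476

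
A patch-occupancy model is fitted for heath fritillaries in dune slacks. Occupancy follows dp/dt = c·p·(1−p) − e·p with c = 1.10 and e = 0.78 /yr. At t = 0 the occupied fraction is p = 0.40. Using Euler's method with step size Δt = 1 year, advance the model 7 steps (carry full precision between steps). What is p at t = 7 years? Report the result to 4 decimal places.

Update rule: p ← p + [c·p·(1−p) − e·p]·Δt with Δt = 1.
t = 1: p = 0.40000 + (-0.04800) = 0.35200
t = 2: p = 0.35200 + (-0.02365) = 0.32835
t = 3: p = 0.32835 + (-0.01352) = 0.31482
t = 4: p = 0.31482 + (-0.00828) = 0.30654
t = 5: p = 0.30654 + (-0.00527) = 0.30127
t = 6: p = 0.30127 + (-0.00343) = 0.29784
t = 7: p = 0.29784 + (-0.00227) = 0.29557

0.2956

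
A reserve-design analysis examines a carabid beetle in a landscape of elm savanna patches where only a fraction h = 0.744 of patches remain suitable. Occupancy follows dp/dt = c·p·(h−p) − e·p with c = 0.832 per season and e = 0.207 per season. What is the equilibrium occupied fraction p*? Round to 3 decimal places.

Setting dp/dt = 0 and dividing by p* gives c·(h−p*) = e.
So p* = h − e/c = 0.744 − 0.207/0.832 = 0.744 − 0.2488 = 0.4952.

0.495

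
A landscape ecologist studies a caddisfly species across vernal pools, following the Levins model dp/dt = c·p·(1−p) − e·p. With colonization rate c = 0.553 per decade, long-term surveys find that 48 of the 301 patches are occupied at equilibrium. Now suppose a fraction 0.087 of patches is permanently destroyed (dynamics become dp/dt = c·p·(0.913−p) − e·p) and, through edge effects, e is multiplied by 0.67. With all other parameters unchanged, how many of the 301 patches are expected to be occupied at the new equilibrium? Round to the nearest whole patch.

105

Observed p* = 48/301 = 0.15947.
Balance c(1−p*) = e gives e = 0.553×(1 − 0.15947) = 0.46481.
New p* = 0.913 − e/c = 0.913 − 0.31142/0.55300 = 0.34985.
Expected occupied = 301 × 0.34985 = 105.30 ≈ 105.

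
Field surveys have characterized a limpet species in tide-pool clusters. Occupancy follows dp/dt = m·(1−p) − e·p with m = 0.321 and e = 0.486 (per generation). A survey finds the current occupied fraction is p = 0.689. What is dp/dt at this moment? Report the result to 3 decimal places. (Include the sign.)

Colonization term: m·(1−p) = 0.321×0.3110 = 0.09983.
Extinction term: e·p = 0.33485.
dp/dt = 0.09983 − 0.33485 = -0.23502.

-0.235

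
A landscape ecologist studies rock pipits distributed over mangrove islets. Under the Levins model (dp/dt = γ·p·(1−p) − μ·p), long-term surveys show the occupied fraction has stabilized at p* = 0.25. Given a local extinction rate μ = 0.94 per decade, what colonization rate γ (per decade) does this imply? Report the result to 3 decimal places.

At equilibrium γ(1−p*) = μ, so γ = μ/(1−p*).
γ = 0.94/(1 − 0.25) = 0.94/0.7500 = 1.2533.

1.253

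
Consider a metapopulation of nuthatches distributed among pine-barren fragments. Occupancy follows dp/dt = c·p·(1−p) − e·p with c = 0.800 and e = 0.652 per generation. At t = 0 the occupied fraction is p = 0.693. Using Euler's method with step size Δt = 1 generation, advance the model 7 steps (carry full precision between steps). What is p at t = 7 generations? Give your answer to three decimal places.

0.228

Update rule: p ← p + [c·p·(1−p) − e·p]·Δt with Δt = 1.
step 1: Δp = -0.28164, p = 0.41136
step 2: Δp = -0.07449, p = 0.33687
step 3: Δp = -0.04093, p = 0.29594
step 4: Δp = -0.02627, p = 0.26968
step 5: Δp = -0.01827, p = 0.25141
step 6: Δp = -0.01336, p = 0.23805
step 7: Δp = -0.01010, p = 0.22795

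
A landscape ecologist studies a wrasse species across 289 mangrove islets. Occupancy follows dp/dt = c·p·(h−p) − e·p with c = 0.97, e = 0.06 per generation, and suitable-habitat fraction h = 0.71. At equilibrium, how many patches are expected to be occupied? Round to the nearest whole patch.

187

p* = h − e/c = 0.71 − 0.0619 = 0.6481.
Expected occupied patches = N × p* = 289 × 0.6481 = 187.31 ≈ 187.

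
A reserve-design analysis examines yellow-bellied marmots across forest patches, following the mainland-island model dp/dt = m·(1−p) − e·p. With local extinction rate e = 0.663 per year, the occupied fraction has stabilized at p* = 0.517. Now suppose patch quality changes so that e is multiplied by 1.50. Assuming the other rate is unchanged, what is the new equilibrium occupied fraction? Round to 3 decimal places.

0.416

Balance m(1−p*) = e·p* gives m = e·p*/(1−p*) = 0.663×0.51700/0.48300 = 0.70967.
New p* = m/(m+e) = 0.70967/(0.70967+0.99450) = 0.41643.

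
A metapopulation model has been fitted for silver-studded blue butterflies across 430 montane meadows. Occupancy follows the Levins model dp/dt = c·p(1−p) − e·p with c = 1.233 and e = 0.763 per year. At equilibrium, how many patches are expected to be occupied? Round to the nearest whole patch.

p* = 1 − e/c = 1 − 0.763/1.233 = 0.3812.
Expected occupied patches = N × p* = 430 × 0.3812 = 163.91 ≈ 164.

164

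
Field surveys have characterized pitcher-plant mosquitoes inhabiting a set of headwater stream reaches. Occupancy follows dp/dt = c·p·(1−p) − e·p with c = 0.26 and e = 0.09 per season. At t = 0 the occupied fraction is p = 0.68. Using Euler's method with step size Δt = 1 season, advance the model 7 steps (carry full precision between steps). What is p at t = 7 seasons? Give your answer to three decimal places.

Update rule: p ← p + [c·p·(1−p) − e·p]·Δt with Δt = 1.
step 1: Δp = -0.00462, p = 0.67538
step 2: Δp = -0.00378, p = 0.67160
step 3: Δp = -0.00310, p = 0.66850
step 4: Δp = -0.00255, p = 0.66595
step 5: Δp = -0.00210, p = 0.66385
step 6: Δp = -0.00173, p = 0.66213
step 7: Δp = -0.00143, p = 0.66070

0.661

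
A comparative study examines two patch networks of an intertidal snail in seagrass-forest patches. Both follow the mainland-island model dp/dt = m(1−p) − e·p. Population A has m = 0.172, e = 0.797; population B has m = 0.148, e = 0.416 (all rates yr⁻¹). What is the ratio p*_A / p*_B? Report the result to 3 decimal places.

A: p*_A = m/(m+e) = 0.172/0.9690 = 0.1775.
B: p*_B = 0.148/0.5640 = 0.2624.
p*_A / p*_B = 0.1775/0.2624 = 0.6764.

0.676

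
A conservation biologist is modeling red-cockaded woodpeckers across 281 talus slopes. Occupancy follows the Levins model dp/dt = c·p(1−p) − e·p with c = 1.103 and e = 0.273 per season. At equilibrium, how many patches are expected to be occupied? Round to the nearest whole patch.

211

p* = 1 − e/c = 1 − 0.273/1.103 = 0.7525.
Expected occupied patches = N × p* = 281 × 0.7525 = 211.45 ≈ 211.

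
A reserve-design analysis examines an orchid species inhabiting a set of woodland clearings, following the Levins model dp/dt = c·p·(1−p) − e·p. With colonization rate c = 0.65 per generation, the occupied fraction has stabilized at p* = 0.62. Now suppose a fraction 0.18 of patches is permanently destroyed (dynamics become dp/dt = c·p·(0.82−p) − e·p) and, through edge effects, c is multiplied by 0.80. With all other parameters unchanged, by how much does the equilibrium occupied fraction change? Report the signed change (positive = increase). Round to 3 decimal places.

Balance c(1−p*) = e gives e = 0.65×(1 − 0.62000) = 0.24700.
New p* = 0.82 − e/c = 0.82 − 0.24700/0.52000 = 0.34500.
Δp* = 0.34500 − 0.62000 = -0.27500.

-0.275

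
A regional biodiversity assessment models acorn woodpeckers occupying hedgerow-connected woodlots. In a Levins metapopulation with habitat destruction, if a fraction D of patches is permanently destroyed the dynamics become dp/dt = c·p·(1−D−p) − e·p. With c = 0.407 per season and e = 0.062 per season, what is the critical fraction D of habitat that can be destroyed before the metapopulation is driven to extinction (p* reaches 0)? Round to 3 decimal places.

The nontrivial equilibrium is p* = (1−D) − e/c; extinction occurs when this hits zero.
So D_crit = 1 − e/c = 1 − 0.062/0.407 = 1 − 0.1523 = 0.8477.
Note this equals the original equilibrium occupancy — the Levins extinction-debt result.

0.848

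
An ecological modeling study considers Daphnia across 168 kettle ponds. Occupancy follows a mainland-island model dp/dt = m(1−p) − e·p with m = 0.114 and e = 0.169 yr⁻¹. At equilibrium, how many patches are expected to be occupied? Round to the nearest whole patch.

68

p* = m/(m+e) = 0.114/0.2830 = 0.4028.
Expected occupied patches = N × p* = 168 × 0.4028 = 67.67 ≈ 68.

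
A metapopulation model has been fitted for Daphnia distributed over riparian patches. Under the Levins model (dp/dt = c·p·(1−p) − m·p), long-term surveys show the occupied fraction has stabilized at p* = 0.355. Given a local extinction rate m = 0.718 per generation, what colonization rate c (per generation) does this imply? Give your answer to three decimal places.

1.113

At equilibrium c(1−p*) = m, so c = m/(1−p*).
c = 0.718/(1 − 0.355) = 0.718/0.6450 = 1.1132.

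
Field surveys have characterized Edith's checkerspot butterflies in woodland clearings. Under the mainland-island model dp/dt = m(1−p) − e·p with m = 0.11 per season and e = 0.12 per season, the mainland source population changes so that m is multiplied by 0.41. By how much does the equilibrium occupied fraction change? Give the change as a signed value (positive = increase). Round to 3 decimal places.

Before: p* = 0.11/(0.11+0.12) = 0.4783.
After: m = 0.0451, e = 0.12; p* = 0.0451/0.1651 = 0.2732.
Δp* = 0.2732 − 0.4783 = -0.2051.

-0.205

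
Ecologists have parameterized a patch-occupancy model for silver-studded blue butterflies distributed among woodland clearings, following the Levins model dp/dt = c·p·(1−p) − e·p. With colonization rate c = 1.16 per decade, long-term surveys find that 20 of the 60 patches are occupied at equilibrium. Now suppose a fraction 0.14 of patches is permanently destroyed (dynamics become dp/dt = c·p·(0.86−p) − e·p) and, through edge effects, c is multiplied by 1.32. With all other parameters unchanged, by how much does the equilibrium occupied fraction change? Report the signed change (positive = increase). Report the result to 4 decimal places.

Observed p* = 20/60 = 0.33333.
Balance c(1−p*) = e gives e = 1.16×(1 − 0.33333) = 0.77334.
New p* = 0.86 − e/c = 0.86 − 0.77334/1.53120 = 0.35495.
Δp* = 0.35495 − 0.33333 = +0.02162.

0.0216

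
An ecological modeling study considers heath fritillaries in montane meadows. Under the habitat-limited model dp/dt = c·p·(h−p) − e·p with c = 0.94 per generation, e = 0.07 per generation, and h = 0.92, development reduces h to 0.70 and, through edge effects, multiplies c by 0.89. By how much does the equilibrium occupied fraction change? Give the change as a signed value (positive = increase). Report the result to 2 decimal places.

Before: p* = h − e/c = 0.92 − 0.07/0.94 = 0.92 − 0.0745 = 0.8455.
After: c = 0.8366, e = 0.07, h = 0.70; p* = 0.70 − 0.07/0.8366 = 0.6163.
Δp* = 0.6163 − 0.8455 = -0.2292.

-0.23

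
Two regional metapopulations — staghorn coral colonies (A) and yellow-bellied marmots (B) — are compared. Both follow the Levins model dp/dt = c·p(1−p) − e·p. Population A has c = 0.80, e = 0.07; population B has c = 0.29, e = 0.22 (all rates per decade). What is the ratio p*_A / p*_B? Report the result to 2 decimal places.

3.78

A: p*_A = 1 − 0.07/0.80 = 0.9125.
B: p*_B = 1 − 0.22/0.29 = 0.2414.
p*_A / p*_B = 0.9125/0.2414 = 3.7804.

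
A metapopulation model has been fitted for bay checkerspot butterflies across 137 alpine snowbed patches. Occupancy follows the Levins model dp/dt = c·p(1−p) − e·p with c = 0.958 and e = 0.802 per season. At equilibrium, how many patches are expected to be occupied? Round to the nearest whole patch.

p* = 1 − e/c = 1 − 0.802/0.958 = 0.1628.
Expected occupied patches = N × p* = 137 × 0.1628 = 22.31 ≈ 22.

22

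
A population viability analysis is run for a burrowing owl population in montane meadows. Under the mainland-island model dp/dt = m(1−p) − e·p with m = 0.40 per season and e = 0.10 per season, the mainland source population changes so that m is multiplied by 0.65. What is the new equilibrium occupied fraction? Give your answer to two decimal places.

Before: p* = 0.40/(0.40+0.10) = 0.8000.
After: m = 0.26, e = 0.1; p* = 0.26/0.3600 = 0.7222.

0.72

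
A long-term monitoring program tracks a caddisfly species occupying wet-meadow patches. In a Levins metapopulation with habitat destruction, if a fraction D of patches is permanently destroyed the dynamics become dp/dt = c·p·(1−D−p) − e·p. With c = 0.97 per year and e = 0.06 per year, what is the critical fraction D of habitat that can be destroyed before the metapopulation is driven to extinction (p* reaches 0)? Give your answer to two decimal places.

0.94

The nontrivial equilibrium is p* = (1−D) − e/c; extinction occurs when this hits zero.
So D_crit = 1 − e/c = 1 − 0.06/0.97 = 1 − 0.0619 = 0.9381.
Note this equals the original equilibrium occupancy — the Levins extinction-debt result.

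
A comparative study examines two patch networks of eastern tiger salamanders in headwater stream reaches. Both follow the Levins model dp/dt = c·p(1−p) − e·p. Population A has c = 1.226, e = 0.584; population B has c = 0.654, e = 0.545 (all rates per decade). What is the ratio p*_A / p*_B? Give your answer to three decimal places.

A: p*_A = 1 − 0.584/1.226 = 0.5237.
B: p*_B = 1 − 0.545/0.654 = 0.1667.
p*_A / p*_B = 0.5237/0.1667 = 3.1419.

3.142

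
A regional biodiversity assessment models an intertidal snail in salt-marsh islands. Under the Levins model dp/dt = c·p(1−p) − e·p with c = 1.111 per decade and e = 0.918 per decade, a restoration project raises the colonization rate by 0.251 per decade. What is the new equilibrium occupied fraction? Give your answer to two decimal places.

0.33

Before: p* = 1 − 0.918/1.111 = 0.1737.
After the change, c = 1.362, e = 0.918, so p* = 1 − 0.918/1.362 = 0.3260.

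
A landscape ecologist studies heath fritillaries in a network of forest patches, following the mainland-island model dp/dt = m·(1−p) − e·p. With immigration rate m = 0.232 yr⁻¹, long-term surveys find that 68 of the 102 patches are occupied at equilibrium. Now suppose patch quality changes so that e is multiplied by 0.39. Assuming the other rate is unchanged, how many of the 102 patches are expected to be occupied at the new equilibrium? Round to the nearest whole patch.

Observed p* = 68/102 = 0.66667.
Balance m(1−p*) = e·p* gives e = m(1−p*)/p* = 0.232×0.33333/0.66667 = 0.11600.
New p* = m/(m+e) = 0.23200/(0.23200+0.04524) = 0.83682.
Expected occupied = 102 × 0.83682 = 85.36 ≈ 85.

85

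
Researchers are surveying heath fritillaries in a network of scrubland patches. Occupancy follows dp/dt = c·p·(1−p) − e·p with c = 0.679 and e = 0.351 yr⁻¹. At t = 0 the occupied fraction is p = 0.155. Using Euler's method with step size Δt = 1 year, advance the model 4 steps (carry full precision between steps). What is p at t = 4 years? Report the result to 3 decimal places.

Update rule: p ← p + [c·p·(1−p) − e·p]·Δt with Δt = 1.
t = 1: p = 0.15500 + (+0.03453) = 0.18953
t = 2: p = 0.18953 + (+0.03777) = 0.22730
t = 3: p = 0.22730 + (+0.03947) = 0.26678
t = 4: p = 0.26678 + (+0.03918) = 0.30595

0.306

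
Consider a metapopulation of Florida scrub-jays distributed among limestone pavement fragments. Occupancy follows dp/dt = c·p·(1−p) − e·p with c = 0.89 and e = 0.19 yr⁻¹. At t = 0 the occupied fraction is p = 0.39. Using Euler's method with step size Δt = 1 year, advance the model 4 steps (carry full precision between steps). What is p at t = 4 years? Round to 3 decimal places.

Update rule: p ← p + [c·p·(1−p) − e·p]·Δt with Δt = 1.
  1  |  dp/dt·Δt = +0.137631  |  p_1 = 0.527631
  2  |  dp/dt·Δt = +0.121571  |  p_2 = 0.649202
  3  |  dp/dt·Δt = +0.079339  |  p_3 = 0.728541
  4  |  dp/dt·Δt = +0.037592  |  p_4 = 0.766133

0.766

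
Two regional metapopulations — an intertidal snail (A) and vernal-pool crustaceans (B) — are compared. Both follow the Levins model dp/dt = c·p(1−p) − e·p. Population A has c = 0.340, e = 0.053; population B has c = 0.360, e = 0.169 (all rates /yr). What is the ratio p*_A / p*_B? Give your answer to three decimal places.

A: p*_A = 1 − 0.053/0.340 = 0.8441.
B: p*_B = 1 − 0.169/0.360 = 0.5306.
p*_A / p*_B = 0.8441/0.5306 = 1.5910.

1.591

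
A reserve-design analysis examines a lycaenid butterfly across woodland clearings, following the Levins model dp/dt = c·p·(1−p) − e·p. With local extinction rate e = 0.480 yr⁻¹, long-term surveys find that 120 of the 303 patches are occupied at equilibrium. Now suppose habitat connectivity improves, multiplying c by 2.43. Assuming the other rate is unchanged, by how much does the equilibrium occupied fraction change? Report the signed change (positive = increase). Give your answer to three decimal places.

0.355

Observed p* = 120/303 = 0.39604.
Balance c(1−p*) = e gives c = e/(1 − 0.39604) = 0.480/0.60396 = 0.79475.
New p* = 1 − e/c = 1 − 0.48000/1.93124 = 0.75146.
Δp* = 0.75146 − 0.39604 = +0.35542.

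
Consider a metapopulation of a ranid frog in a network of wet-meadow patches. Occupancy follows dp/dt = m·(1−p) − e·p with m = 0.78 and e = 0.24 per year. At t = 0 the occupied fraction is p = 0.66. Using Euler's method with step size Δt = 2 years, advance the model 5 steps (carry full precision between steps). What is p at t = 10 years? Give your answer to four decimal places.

0.8921

Update rule: p ← p + [m·(1−p) − e·p]·Δt with Δt = 2.
  1  |  dp/dt·Δt = +0.213600  |  p_1 = 0.873600
  2  |  dp/dt·Δt = -0.222144  |  p_2 = 0.651456
  3  |  dp/dt·Δt = +0.231030  |  p_3 = 0.882486
  4  |  dp/dt·Δt = -0.240271  |  p_4 = 0.642215
  5  |  dp/dt·Δt = +0.249882  |  p_5 = 0.892097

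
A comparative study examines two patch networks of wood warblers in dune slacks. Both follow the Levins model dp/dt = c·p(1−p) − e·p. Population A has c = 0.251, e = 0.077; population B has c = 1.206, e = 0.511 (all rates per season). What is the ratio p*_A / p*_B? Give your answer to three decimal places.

1.203

A: p*_A = 1 − 0.077/0.251 = 0.6932.
B: p*_B = 1 − 0.511/1.206 = 0.5763.
p*_A / p*_B = 0.6932/0.5763 = 1.2029.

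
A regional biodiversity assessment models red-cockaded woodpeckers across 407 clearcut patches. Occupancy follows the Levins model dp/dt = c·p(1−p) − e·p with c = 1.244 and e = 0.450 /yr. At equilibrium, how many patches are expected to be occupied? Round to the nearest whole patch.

p* = 1 − e/c = 1 − 0.450/1.244 = 0.6383.
Expected occupied patches = N × p* = 407 × 0.6383 = 259.77 ≈ 260.

260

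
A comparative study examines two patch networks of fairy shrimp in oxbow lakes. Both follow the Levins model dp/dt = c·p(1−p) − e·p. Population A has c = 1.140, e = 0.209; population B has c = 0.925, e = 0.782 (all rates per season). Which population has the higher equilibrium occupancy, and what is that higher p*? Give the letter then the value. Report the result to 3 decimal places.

A: p*_A = 1 − 0.209/1.140 = 0.8167.
B: p*_B = 1 − 0.782/0.925 = 0.1546.
A is higher at 0.8167.

A, 0.817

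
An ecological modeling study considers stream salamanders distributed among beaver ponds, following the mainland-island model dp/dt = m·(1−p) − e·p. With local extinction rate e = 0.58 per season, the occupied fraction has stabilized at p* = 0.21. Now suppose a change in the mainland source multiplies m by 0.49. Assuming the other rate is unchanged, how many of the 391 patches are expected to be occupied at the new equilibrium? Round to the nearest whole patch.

Balance m(1−p*) = e·p* gives m = e·p*/(1−p*) = 0.58×0.21000/0.79000 = 0.15418.
New p* = m/(m+e) = 0.07555/(0.07555+0.58000) = 0.11525.
Expected occupied = 391 × 0.11525 = 45.06 ≈ 45.

45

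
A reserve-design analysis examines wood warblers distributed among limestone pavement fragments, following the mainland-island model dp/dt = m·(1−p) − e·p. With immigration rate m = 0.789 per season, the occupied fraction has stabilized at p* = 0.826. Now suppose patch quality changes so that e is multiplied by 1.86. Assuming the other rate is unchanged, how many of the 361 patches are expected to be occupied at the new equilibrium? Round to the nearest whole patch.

259

Balance m(1−p*) = e·p* gives e = m(1−p*)/p* = 0.789×0.17400/0.82600 = 0.16621.
New p* = m/(m+e) = 0.78900/(0.78900+0.30915) = 0.71848.
Expected occupied = 361 × 0.71848 = 259.37 ≈ 259.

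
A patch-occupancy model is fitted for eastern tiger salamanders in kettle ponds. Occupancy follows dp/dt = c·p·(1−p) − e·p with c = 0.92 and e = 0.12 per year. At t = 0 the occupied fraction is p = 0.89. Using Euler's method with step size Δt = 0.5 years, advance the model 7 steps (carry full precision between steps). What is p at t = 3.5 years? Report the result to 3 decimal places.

Update rule: p ← p + [c·p·(1−p) − e·p]·Δt with Δt = 0.5.
t = 0.5: p = 0.89000 + (-0.00837) = 0.88163
t = 1: p = 0.88163 + (-0.00489) = 0.87674
t = 1.5: p = 0.87674 + (-0.00289) = 0.87385
t = 2: p = 0.87385 + (-0.00172) = 0.87213
t = 2.5: p = 0.87213 + (-0.00103) = 0.87110
t = 3: p = 0.87110 + (-0.00061) = 0.87048
t = 3.5: p = 0.87048 + (-0.00037) = 0.87012

0.870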